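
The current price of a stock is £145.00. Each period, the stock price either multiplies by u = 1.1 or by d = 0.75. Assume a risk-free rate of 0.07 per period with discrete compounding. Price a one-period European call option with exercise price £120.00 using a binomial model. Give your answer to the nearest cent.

Risk-neutral probability p = (1 + 0.07 − 0.75)/(1.1 − 0.75) = 0.3200/0.3500 = 0.9143
Terminal stock prices: S_u = 159.5, S_d = 108.8
Terminal payoffs (S − K): max(39.5, 0) = 39.5, max(-11.25, 0) = 0
Node 0 (S = 145): V_0 = 1/1.07·[0.9143·39.5000 + 0.0857·0.0000] = 33.7517

£33.75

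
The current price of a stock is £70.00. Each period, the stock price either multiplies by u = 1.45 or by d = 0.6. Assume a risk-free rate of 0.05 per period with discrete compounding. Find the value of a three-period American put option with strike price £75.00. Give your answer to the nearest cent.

Risk-neutral probability p = (1 + 0.05 − 0.6)/(1.45 − 0.6) = 0.4500/0.8500 = 0.5294
Terminal stock prices: S_uuu = 213.4, S_uud = 88.31, S_udd = 36.54, S_ddd = 15.12
Terminal payoffs (K − S): max(-138.4, 0) = 0, max(-13.31, 0) = 0, max(38.46, 0) = 38.46, max(59.88, 0) = 59.88
Node uu (S = 147.2): continuation = 1/1.05·[0.5294·0.0000 + 0.4706·0.0000] = 0.0000; exercise value = 0.0000 ≤ continuation, so V_uu = 0.0000
Node ud (S = 60.9): continuation = 1/1.05·[0.5294·0.0000 + 0.4706·38.4600] = 17.2370; exercise value = 14.1000 ≤ continuation, so V_ud = 17.2370
Node dd (S = 25.2): continuation = 1/1.05·[0.5294·38.4600 + 0.4706·59.8800] = 46.2286; exercise value = 49.8000 > continuation, so V_dd = 49.8000 (exercise)
Node u (S = 101.5): continuation = 1/1.05·[0.5294·0.0000 + 0.4706·17.2370] = 7.7253; exercise value = 0.0000 ≤ continuation, so V_u = 7.7253
Node d (S = 42): continuation = 1/1.05·[0.5294·17.2370 + 0.4706·49.8000] = 31.0102; exercise value = 33.0000 > continuation, so V_d = 33.0000 (exercise)
Node 0 (S = 70): continuation = 1/1.05·[0.5294·7.7253 + 0.4706·33.0000] = 18.6850; exercise value = 5.0000 ≤ continuation, so V_0 = 18.6850

£18.69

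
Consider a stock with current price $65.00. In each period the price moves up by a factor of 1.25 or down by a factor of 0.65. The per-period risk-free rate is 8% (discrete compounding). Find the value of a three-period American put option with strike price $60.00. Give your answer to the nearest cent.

Risk-neutral probability p = (1 + 0.08 − 0.65)/(1.25 − 0.65) = 0.4300/0.6000 = 0.7167
Terminal stock prices: S_uuu = 127, S_uud = 66.02, S_udd = 34.33, S_ddd = 17.85
Terminal payoffs (K − S): max(-66.95, 0) = 0, max(-6.016, 0) = 0, max(25.67, 0) = 25.67, max(42.15, 0) = 42.15
Node uu (S = 101.6): continuation = 1/1.08·[0.7167·0.0000 + 0.2833·0.0000] = 0.0000; exercise value = 0.0000 ≤ continuation, so V_uu = 0.0000
Node ud (S = 52.81): continuation = 1/1.08·[0.7167·0.0000 + 0.2833·25.6719] = 6.7349; exercise value = 7.1875 > continuation, so V_ud = 7.1875 (exercise)
Node dd (S = 27.46): continuation = 1/1.08·[0.7167·25.6719 + 0.2833·42.1494] = 28.0931; exercise value = 32.5375 > continuation, so V_dd = 32.5375 (exercise)
Node u (S = 81.25): continuation = 1/1.08·[0.7167·0.0000 + 0.2833·7.1875] = 1.8856; exercise value = 0.0000 ≤ continuation, so V_u = 1.8856
Node d (S = 42.25): continuation = 1/1.08·[0.7167·7.1875 + 0.2833·32.5375] = 13.3056; exercise value = 17.7500 > continuation, so V_d = 17.7500 (exercise)
Node 0 (S = 65): continuation = 1/1.08·[0.7167·1.8856 + 0.2833·17.7500] = 5.9079; exercise value = 0.0000 ≤ continuation, so V_0 = 5.9079

$5.91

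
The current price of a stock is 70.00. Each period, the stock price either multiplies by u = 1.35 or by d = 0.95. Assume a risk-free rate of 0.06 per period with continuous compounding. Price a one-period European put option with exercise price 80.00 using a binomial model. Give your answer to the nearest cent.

Risk-neutral probability p = (e^0.06 − 0.95)/(1.35 − 0.95) = 0.1118/0.4000 = 0.2796
Terminal stock prices: S_u = 94.5, S_d = 66.5
Terminal payoffs (K − S): max(-14.5, 0) = 0, max(13.5, 0) = 13.5
Node 0 (S = 70): V_0 = e^(−0.06)·[0.2796·0.0000 + 0.7204·13.5000] = 9.1591

9.16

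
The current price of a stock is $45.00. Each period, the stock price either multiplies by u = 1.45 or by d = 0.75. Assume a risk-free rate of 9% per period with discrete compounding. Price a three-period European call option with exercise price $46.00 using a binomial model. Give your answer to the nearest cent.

$15.08

Risk-neutral probability p = (1 + 0.09 − 0.75)/(1.45 − 0.75) = 0.3400/0.7000 = 0.4857
Terminal stock prices: S_uuu = 137.2, S_uud = 70.96, S_udd = 36.7, S_ddd = 18.98
Terminal payoffs (S − K): max(91.19, 0) = 91.19, max(24.96, 0) = 24.96, max(-9.297, 0) = 0, max(-27.02, 0) = 0
Node uu (S = 94.61): V_uu = 1/1.09·[0.4857·91.1881 + 0.5143·24.9594] = 52.4107
Node ud (S = 48.94): V_ud = 1/1.09·[0.4857·24.9594 + 0.5143·0.0000] = 11.1221
Node dd (S = 25.31): V_dd = 1/1.09·[0.4857·0.0000 + 0.5143·0.0000] = 0.0000
Node u (S = 65.25): V_u = 1/1.09·[0.4857·52.4107 + 0.5143·11.1221] = 28.6024
Node d (S = 33.75): V_d = 1/1.09·[0.4857·11.1221 + 0.5143·0.0000] = 4.9561
Node 0 (S = 45): V_0 = 1/1.09·[0.4857·28.6024 + 0.5143·4.9561] = 15.0839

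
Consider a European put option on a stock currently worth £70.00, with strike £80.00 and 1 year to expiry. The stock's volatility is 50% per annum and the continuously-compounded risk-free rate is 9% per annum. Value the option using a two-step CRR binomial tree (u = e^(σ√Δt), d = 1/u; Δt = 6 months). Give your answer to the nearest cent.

£15.96

CRR parameters: u = e^(σ√Δt) = e^(0.5·√0.5) = 1.4241, d = 1/u = 0.7022
Per-period rate: rΔt = 0.09·0.5 = 0.045, so R = e^0.045 = 1.0460
Risk-neutral probability p = (e^0.045 − 0.7022)/(1.4241 − 0.7022) = 0.3438/0.7219 = 0.4763
Terminal stock prices: S_uu = 142, S_ud = 70, S_dd = 34.51
Terminal payoffs (K − S): max(-61.97, 0) = 0, max(10, 0) = 10, max(45.49, 0) = 45.49
Node u (S = 99.69): V_u = e^(−0.045)·[0.4763·0.0000 + 0.5237·10.0000] = 5.0068
Node d (S = 49.15): V_d = e^(−0.045)·[0.4763·10.0000 + 0.5237·45.4852] = 27.3266
Node 0 (S = 70): V_0 = e^(−0.045)·[0.4763·5.0068 + 0.5237·27.3266] = 15.9615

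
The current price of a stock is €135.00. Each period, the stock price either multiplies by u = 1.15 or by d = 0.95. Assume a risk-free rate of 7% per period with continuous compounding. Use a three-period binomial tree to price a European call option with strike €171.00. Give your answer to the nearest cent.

€6.39

Risk-neutral probability p = (e^0.07 − 0.95)/(1.15 − 0.95) = 0.1225/0.2000 = 0.6125
Terminal stock prices: S_uuu = 205.3, S_uud = 169.6, S_udd = 140.1, S_ddd = 115.7
Terminal payoffs (S − K): max(34.32, 0) = 34.32, max(-1.389, 0) = 0, max(-30.89, 0) = 0, max(-55.25, 0) = 0
Node uu (S = 178.5): V_uu = e^(−0.07)·[0.6125·34.3181 + 0.3875·0.0000] = 19.6001
Node ud (S = 147.5): V_ud = e^(−0.07)·[0.6125·0.0000 + 0.3875·0.0000] = 0.0000
Node dd (S = 121.8): V_dd = e^(−0.07)·[0.6125·0.0000 + 0.3875·0.0000] = 0.0000
Node u (S = 155.2): V_u = e^(−0.07)·[0.6125·19.6001 + 0.3875·0.0000] = 11.1942
Node d (S = 128.2): V_d = e^(−0.07)·[0.6125·0.0000 + 0.3875·0.0000] = 0.0000
Node 0 (S = 135): V_0 = e^(−0.07)·[0.6125·11.1942 + 0.3875·0.0000] = 6.3933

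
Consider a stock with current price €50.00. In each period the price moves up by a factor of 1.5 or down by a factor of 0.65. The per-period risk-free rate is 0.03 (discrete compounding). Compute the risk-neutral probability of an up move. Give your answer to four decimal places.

Risk-neutral probability p = (1 + 0.03 − 0.65)/(1.5 − 0.65) = 0.3800/0.8500 = 0.4471

p = 0.4471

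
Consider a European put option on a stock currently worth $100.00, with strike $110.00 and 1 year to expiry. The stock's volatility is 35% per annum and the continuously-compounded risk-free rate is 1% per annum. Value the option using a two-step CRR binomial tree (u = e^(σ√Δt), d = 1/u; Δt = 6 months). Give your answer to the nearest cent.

$19.67

CRR parameters: u = e^(σ√Δt) = e^(0.35·√0.5) = 1.2808, d = 1/u = 0.7808
Per-period rate: rΔt = 0.01·0.5 = 0.005, so R = e^0.005 = 1.0050
Risk-neutral probability p = (e^0.005 − 0.7808)/(1.2808 − 0.7808) = 0.2243/0.5000 = 0.4485
Terminal stock prices: S_uu = 164, S_ud = 100, S_dd = 60.96
Terminal payoffs (K − S): max(-54.05, 0) = 0, max(10, 0) = 10, max(49.04, 0) = 49.04
Node u (S = 128.1): V_u = e^(−0.005)·[0.4485·0.0000 + 0.5515·10.0000] = 5.4878
Node d (S = 78.08): V_d = e^(−0.005)·[0.4485·10.0000 + 0.5515·49.0414] = 31.3754
Node 0 (S = 100): V_0 = e^(−0.005)·[0.4485·5.4878 + 0.5515·31.3754] = 19.6671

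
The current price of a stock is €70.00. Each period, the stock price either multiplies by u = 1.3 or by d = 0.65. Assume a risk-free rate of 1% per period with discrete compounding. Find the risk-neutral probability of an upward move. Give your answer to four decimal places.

Risk-neutral probability p = (1 + 0.01 − 0.65)/(1.3 − 0.65) = 0.3600/0.6500 = 0.5538

p = 0.5538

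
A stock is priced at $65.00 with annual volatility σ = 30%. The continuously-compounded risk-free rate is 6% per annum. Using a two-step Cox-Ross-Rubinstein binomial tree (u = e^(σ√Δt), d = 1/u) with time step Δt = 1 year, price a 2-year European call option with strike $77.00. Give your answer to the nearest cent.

CRR parameters: u = e^(σ√Δt) = e^(0.3·√1) = 1.3499, d = 1/u = 0.7408
Per-period rate: rΔt = 0.06·1 = 0.06, so R = e^0.06 = 1.0618
Risk-neutral probability p = (e^0.06 − 0.7408)/(1.3499 − 0.7408) = 0.3210/0.6090 = 0.5271
Terminal stock prices: S_uu = 118.4, S_ud = 65, S_dd = 35.67
Terminal payoffs (S − K): max(41.44, 0) = 41.44, max(-12, 0) = 0, max(-41.33, 0) = 0
Node u (S = 87.74): V_u = e^(−0.06)·[0.5271·41.4377 + 0.4729·0.0000] = 20.5694
Node d (S = 48.15): V_d = e^(−0.06)·[0.5271·0.0000 + 0.4729·0.0000] = 0.0000
Node 0 (S = 65): V_0 = e^(−0.06)·[0.5271·20.5694 + 0.4729·0.0000] = 10.2105

$10.21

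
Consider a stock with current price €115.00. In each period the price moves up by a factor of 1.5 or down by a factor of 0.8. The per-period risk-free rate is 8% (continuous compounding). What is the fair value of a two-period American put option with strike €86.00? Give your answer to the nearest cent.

€3.74

Risk-neutral probability p = (e^0.08 − 0.8)/(1.5 − 0.8) = 0.2833/0.7000 = 0.4047
Terminal stock prices: S_uu = 258.8, S_ud = 138, S_dd = 73.6
Terminal payoffs (K − S): max(-172.8, 0) = 0, max(-52, 0) = 0, max(12.4, 0) = 12.4
Node u (S = 172.5): continuation = e^(−0.08)·[0.4047·0.0000 + 0.5953·0.0000] = 0.0000; exercise value = 0.0000 ≤ continuation, so V_u = 0.0000
Node d (S = 92): continuation = e^(−0.08)·[0.4047·0.0000 + 0.5953·12.4000] = 6.8142; exercise value = 0.0000 ≤ continuation, so V_d = 6.8142
Node 0 (S = 115): continuation = e^(−0.08)·[0.4047·0.0000 + 0.5953·6.8142] = 3.7447; exercise value = 0.0000 ≤ continuation, so V_0 = 3.7447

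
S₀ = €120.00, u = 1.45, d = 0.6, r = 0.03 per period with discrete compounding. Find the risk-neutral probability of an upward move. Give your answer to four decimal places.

p = 0.5059

Risk-neutral probability p = (1 + 0.03 − 0.6)/(1.45 − 0.6) = 0.4300/0.8500 = 0.5059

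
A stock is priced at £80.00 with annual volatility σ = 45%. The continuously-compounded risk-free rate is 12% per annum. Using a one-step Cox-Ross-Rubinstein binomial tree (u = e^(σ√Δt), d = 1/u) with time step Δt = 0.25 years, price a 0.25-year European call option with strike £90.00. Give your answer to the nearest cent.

CRR parameters: u = e^(σ√Δt) = e^(0.45·√0.25) = 1.2523, d = 1/u = 0.7985
Per-period rate: rΔt = 0.12·0.25 = 0.03, so R = e^0.03 = 1.0305
Risk-neutral probability p = (e^0.03 − 0.7985)/(1.2523 − 0.7985) = 0.2319/0.4538 = 0.5111
Terminal stock prices: S_u = 100.2, S_d = 63.88
Terminal payoffs (S − K): max(10.19, 0) = 10.19, max(-26.12, 0) = 0
Node 0 (S = 80): V_0 = e^(−0.03)·[0.5111·10.1858 + 0.4889·0.0000] = 5.0521

£5.05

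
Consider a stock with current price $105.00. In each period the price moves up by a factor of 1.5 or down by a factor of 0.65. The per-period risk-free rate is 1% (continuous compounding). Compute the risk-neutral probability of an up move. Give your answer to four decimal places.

p = 0.4236

Risk-neutral probability p = (e^0.01 − 0.65)/(1.5 − 0.65) = 0.3601/0.8500 = 0.4236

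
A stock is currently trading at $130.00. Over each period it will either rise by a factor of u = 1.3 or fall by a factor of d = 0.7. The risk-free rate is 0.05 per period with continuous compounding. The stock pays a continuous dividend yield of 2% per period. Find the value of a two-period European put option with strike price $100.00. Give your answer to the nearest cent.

$6.63

Per-period risk-free factor R = e^0.05 = 1.0513; dividend-adjusted growth = e^(0.05−0.02) = 1.0305.
Risk-neutral probability p = (1.0305 − 0.7)/(1.3 − 0.7) = 0.3305/0.6000 = 0.5508
Terminal stock prices: S_uu = 219.7, S_ud = 118.3, S_dd = 63.7
Terminal payoffs (K − S): max(-119.7, 0) = 0, max(-18.3, 0) = 0, max(36.3, 0) = 36.3
Node u (S = 169): V_u = e^(−0.05)·[0.5508·0.0000 + 0.4492·0.0000] = 0.0000
Node d (S = 91): V_d = e^(−0.05)·[0.5508·0.0000 + 0.4492·36.3000] = 15.5122
Node 0 (S = 130): V_0 = e^(−0.05)·[0.5508·0.0000 + 0.4492·15.5122] = 6.6289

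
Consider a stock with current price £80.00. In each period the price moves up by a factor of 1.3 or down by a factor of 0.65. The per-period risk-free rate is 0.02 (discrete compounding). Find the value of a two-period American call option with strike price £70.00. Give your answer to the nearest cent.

£20.31

Risk-neutral probability p = (1 + 0.02 − 0.65)/(1.3 − 0.65) = 0.3700/0.6500 = 0.5692
Terminal stock prices: S_uu = 135.2, S_ud = 67.6, S_dd = 33.8
Terminal payoffs (S − K): max(65.2, 0) = 65.2, max(-2.4, 0) = 0, max(-36.2, 0) = 0
Node u (S = 104): continuation = 1/1.02·[0.5692·65.2000 + 0.4308·0.0000] = 36.3861; exercise value = 34.0000 ≤ continuation, so V_u = 36.3861
Node d (S = 52): continuation = 1/1.02·[0.5692·0.0000 + 0.4308·0.0000] = 0.0000; exercise value = 0.0000 ≤ continuation, so V_d = 0.0000
Node 0 (S = 80): continuation = 1/1.02·[0.5692·36.3861 + 0.4308·0.0000] = 20.3060; exercise value = 10.0000 ≤ continuation, so V_0 = 20.3060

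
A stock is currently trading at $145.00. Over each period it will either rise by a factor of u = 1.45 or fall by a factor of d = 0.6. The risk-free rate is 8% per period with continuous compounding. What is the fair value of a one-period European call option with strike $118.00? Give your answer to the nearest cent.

$48.42

Risk-neutral probability p = (e^0.08 − 0.6)/(1.45 − 0.6) = 0.4833/0.8500 = 0.5686
Terminal stock prices: S_u = 210.2, S_d = 87
Terminal payoffs (S − K): max(92.25, 0) = 92.25, max(-31, 0) = 0
Node 0 (S = 145): V_0 = e^(−0.08)·[0.5686·92.2500 + 0.4314·0.0000] = 48.4182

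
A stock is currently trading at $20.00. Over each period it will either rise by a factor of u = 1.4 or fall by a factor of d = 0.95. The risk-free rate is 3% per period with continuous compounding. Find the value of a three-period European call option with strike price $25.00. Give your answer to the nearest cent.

Risk-neutral probability p = (e^0.03 − 0.95)/(1.4 − 0.95) = 0.0805/0.4500 = 0.1788
Terminal stock prices: S_uuu = 54.88, S_uud = 37.24, S_udd = 25.27, S_ddd = 17.15
Terminal payoffs (S − K): max(29.88, 0) = 29.88, max(12.24, 0) = 12.24, max(0.27, 0) = 0.27, max(-7.853, 0) = 0
Node uu (S = 39.2): V_uu = e^(−0.03)·[0.1788·29.8800 + 0.8212·12.2400] = 14.9389
Node ud (S = 26.6): V_ud = e^(−0.03)·[0.1788·12.2400 + 0.8212·0.2700] = 2.3389
Node dd (S = 18.05): V_dd = e^(−0.03)·[0.1788·0.2700 + 0.8212·0.0000] = 0.0468
Node u (S = 28): V_u = e^(−0.03)·[0.1788·14.9389 + 0.8212·2.3389] = 4.4559
Node d (S = 19): V_d = e^(−0.03)·[0.1788·2.3389 + 0.8212·0.0468] = 0.4431
Node 0 (S = 20): V_0 = e^(−0.03)·[0.1788·4.4559 + 0.8212·0.4431] = 1.1263

$1.13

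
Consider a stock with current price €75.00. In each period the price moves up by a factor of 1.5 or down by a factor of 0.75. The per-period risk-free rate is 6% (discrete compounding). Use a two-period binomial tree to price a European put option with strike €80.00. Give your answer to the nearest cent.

€11.58

Risk-neutral probability p = (1 + 0.06 − 0.75)/(1.5 − 0.75) = 0.3100/0.7500 = 0.4133
Terminal stock prices: S_uu = 168.8, S_ud = 84.38, S_dd = 42.19
Terminal payoffs (K − S): max(-88.75, 0) = 0, max(-4.375, 0) = 0, max(37.81, 0) = 37.81
Node u (S = 112.5): V_u = 1/1.06·[0.4133·0.0000 + 0.5867·0.0000] = 0.0000
Node d (S = 56.25): V_d = 1/1.06·[0.4133·0.0000 + 0.5867·37.8125] = 20.9277
Node 0 (S = 75): V_0 = 1/1.06·[0.4133·0.0000 + 0.5867·20.9277] = 11.5826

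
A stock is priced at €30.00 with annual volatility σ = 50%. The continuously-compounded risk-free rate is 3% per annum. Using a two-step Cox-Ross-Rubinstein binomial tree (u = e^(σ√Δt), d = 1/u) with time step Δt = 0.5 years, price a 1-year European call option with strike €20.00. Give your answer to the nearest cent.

CRR parameters: u = e^(σ√Δt) = e^(0.5·√0.5) = 1.4241, d = 1/u = 0.7022
Per-period rate: rΔt = 0.03·0.5 = 0.015, so R = e^0.015 = 1.0151
Risk-neutral probability p = (e^0.015 − 0.7022)/(1.4241 − 0.7022) = 0.3129/0.7219 = 0.4335
Terminal stock prices: S_uu = 60.84, S_ud = 30, S_dd = 14.79
Terminal payoffs (S − K): max(40.84, 0) = 40.84, max(10, 0) = 10, max(-5.208, 0) = 0
Node u (S = 42.72): V_u = e^(−0.015)·[0.4335·40.8434 + 0.5665·10.0000] = 23.0213
Node d (S = 21.07): V_d = e^(−0.015)·[0.4335·10.0000 + 0.5665·0.0000] = 4.2700
Node 0 (S = 30): V_0 = e^(−0.015)·[0.4335·23.0213 + 0.5665·4.2700] = 12.2133

€12.21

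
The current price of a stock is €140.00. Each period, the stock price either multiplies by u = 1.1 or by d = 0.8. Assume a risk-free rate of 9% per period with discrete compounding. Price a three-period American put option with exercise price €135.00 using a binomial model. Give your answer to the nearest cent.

€1.02

Risk-neutral probability p = (1 + 0.09 − 0.8)/(1.1 − 0.8) = 0.2900/0.3000 = 0.9667
Terminal stock prices: S_uuu = 186.3, S_uud = 135.5, S_udd = 98.56, S_ddd = 71.68
Terminal payoffs (K − S): max(-51.34, 0) = 0, max(-0.52, 0) = 0, max(36.44, 0) = 36.44, max(63.32, 0) = 63.32
Node uu (S = 169.4): continuation = 1/1.09·[0.9667·0.0000 + 0.0333·0.0000] = 0.0000; exercise value = 0.0000 ≤ continuation, so V_uu = 0.0000
Node ud (S = 123.2): continuation = 1/1.09·[0.9667·0.0000 + 0.0333·36.4400] = 1.1144; exercise value = 11.8000 > continuation, so V_ud = 11.8000 (exercise)
Node dd (S = 89.6): continuation = 1/1.09·[0.9667·36.4400 + 0.0333·63.3200] = 34.2532; exercise value = 45.4000 > continuation, so V_dd = 45.4000 (exercise)
Node u (S = 154): continuation = 1/1.09·[0.9667·0.0000 + 0.0333·11.8000] = 0.3609; exercise value = 0.0000 ≤ continuation, so V_u = 0.3609
Node d (S = 112): continuation = 1/1.09·[0.9667·11.8000 + 0.0333·45.4000] = 11.8532; exercise value = 23.0000 > continuation, so V_d = 23.0000 (exercise)
Node 0 (S = 140): continuation = 1/1.09·[0.9667·0.3609 + 0.0333·23.0000] = 1.0234; exercise value = 0.0000 ≤ continuation, so V_0 = 1.0234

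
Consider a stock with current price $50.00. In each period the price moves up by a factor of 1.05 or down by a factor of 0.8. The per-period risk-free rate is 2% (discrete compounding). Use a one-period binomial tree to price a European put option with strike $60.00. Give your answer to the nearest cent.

Risk-neutral probability p = (1 + 0.02 − 0.8)/(1.05 − 0.8) = 0.2200/0.2500 = 0.8800
Terminal stock prices: S_u = 52.5, S_d = 40
Terminal payoffs (K − S): max(7.5, 0) = 7.5, max(20, 0) = 20
Node 0 (S = 50): V_0 = 1/1.02·[0.8800·7.5000 + 0.1200·20.0000] = 8.8235

$8.82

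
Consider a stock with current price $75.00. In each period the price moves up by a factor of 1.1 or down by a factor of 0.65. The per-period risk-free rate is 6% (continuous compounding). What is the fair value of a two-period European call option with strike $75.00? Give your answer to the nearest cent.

Risk-neutral probability p = (e^0.06 − 0.65)/(1.1 − 0.65) = 0.4118/0.4500 = 0.9152
Terminal stock prices: S_uu = 90.75, S_ud = 53.62, S_dd = 31.69
Terminal payoffs (S − K): max(15.75, 0) = 15.75, max(-21.38, 0) = 0, max(-43.31, 0) = 0
Node u (S = 82.5): V_u = e^(−0.06)·[0.9152·15.7500 + 0.0848·0.0000] = 13.5749
Node d (S = 48.75): V_d = e^(−0.06)·[0.9152·0.0000 + 0.0848·0.0000] = 0.0000
Node 0 (S = 75): V_0 = e^(−0.06)·[0.9152·13.5749 + 0.0848·0.0000] = 11.7001

$11.70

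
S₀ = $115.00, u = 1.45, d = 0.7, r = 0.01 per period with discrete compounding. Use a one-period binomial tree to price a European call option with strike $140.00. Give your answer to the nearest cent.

$10.95

Risk-neutral probability p = (1 + 0.01 − 0.7)/(1.45 − 0.7) = 0.3100/0.7500 = 0.4133
Terminal stock prices: S_u = 166.8, S_d = 80.5
Terminal payoffs (S − K): max(26.75, 0) = 26.75, max(-59.5, 0) = 0
Node 0 (S = 115): V_0 = 1/1.01·[0.4133·26.7500 + 0.5867·0.0000] = 10.9472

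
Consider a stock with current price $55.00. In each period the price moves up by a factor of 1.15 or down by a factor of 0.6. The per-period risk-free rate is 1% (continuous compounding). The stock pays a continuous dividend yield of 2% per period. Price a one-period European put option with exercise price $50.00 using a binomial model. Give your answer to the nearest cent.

$4.89

Per-period risk-free factor R = e^0.01 = 1.0101; dividend-adjusted growth = e^(0.01−0.02) = 0.9900.
Risk-neutral probability p = (0.9900 − 0.6)/(1.15 − 0.6) = 0.3900/0.5500 = 0.7092
Terminal stock prices: S_u = 63.25, S_d = 33
Terminal payoffs (K − S): max(-13.25, 0) = 0, max(17, 0) = 17
Node 0 (S = 55): V_0 = e^(−0.01)·[0.7092·0.0000 + 0.2908·17.0000] = 4.8947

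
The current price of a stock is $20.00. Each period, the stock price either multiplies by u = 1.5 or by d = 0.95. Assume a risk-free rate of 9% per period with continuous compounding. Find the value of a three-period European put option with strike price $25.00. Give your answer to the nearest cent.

Risk-neutral probability p = (e^0.09 − 0.95)/(1.5 − 0.95) = 0.1442/0.5500 = 0.2621
Terminal stock prices: S_uuu = 67.5, S_uud = 42.75, S_udd = 27.07, S_ddd = 17.15
Terminal payoffs (K − S): max(-42.5, 0) = 0, max(-17.75, 0) = 0, max(-2.075, 0) = 0, max(7.853, 0) = 7.853
Node uu (S = 45): V_uu = e^(−0.09)·[0.2621·0.0000 + 0.7379·0.0000] = 0.0000
Node ud (S = 28.5): V_ud = e^(−0.09)·[0.2621·0.0000 + 0.7379·0.0000] = 0.0000
Node dd (S = 18.05): V_dd = e^(−0.09)·[0.2621·0.0000 + 0.7379·7.8525] = 5.2954
Node u (S = 30): V_u = e^(−0.09)·[0.2621·0.0000 + 0.7379·0.0000] = 0.0000
Node d (S = 19): V_d = e^(−0.09)·[0.2621·0.0000 + 0.7379·5.2954] = 3.5710
Node 0 (S = 20): V_0 = e^(−0.09)·[0.2621·0.0000 + 0.7379·3.5710] = 2.4081

$2.41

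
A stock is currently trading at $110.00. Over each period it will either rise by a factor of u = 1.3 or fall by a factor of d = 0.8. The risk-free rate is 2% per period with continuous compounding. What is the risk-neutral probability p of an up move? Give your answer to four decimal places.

Risk-neutral probability p = (e^0.02 − 0.8)/(1.3 − 0.8) = 0.2202/0.5000 = 0.4404

p = 0.4404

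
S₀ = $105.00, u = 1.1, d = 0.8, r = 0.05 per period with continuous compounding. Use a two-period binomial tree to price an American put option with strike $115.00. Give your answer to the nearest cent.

Risk-neutral probability p = (e^0.05 − 0.8)/(1.1 − 0.8) = 0.2513/0.3000 = 0.8376
Terminal stock prices: S_uu = 127.1, S_ud = 92.4, S_dd = 67.2
Terminal payoffs (K − S): max(-12.05, 0) = 0, max(22.6, 0) = 22.6, max(47.8, 0) = 47.8
Node u (S = 115.5): continuation = e^(−0.05)·[0.8376·0.0000 + 0.1624·22.6000] = 3.4919; exercise value = 0.0000 ≤ continuation, so V_u = 3.4919
Node d (S = 84): continuation = e^(−0.05)·[0.8376·22.6000 + 0.1624·47.8000] = 25.3914; exercise value = 31.0000 > continuation, so V_d = 31.0000 (exercise)
Node 0 (S = 105): continuation = e^(−0.05)·[0.8376·3.4919 + 0.1624·31.0000] = 7.5718; exercise value = 10.0000 > continuation, so V_0 = 10.0000 (exercise)

$10.00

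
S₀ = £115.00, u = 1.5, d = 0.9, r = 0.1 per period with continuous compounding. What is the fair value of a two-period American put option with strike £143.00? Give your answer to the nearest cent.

Risk-neutral probability p = (e^0.1 − 0.9)/(1.5 − 0.9) = 0.2052/0.6000 = 0.3420
Terminal stock prices: S_uu = 258.8, S_ud = 155.2, S_dd = 93.15
Terminal payoffs (K − S): max(-115.8, 0) = 0, max(-12.25, 0) = 0, max(49.85, 0) = 49.85
Node u (S = 172.5): continuation = e^(−0.1)·[0.3420·0.0000 + 0.6580·0.0000] = 0.0000; exercise value = 0.0000 ≤ continuation, so V_u = 0.0000
Node d (S = 103.5): continuation = e^(−0.1)·[0.3420·0.0000 + 0.6580·49.8500] = 29.6820; exercise value = 39.5000 > continuation, so V_d = 39.5000 (exercise)
Node 0 (S = 115): continuation = e^(−0.1)·[0.3420·0.0000 + 0.6580·39.5000] = 23.5194; exercise value = 28.0000 > continuation, so V_0 = 28.0000 (exercise)

£28.00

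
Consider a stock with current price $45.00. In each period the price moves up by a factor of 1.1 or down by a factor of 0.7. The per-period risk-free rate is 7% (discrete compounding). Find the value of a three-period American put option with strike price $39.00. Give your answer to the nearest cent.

Risk-neutral probability p = (1 + 0.07 − 0.7)/(1.1 − 0.7) = 0.3700/0.4000 = 0.9250
Terminal stock prices: S_uuu = 59.9, S_uud = 38.12, S_udd = 24.25, S_ddd = 15.43
Terminal payoffs (K − S): max(-20.9, 0) = 0, max(0.885, 0) = 0.885, max(14.75, 0) = 14.75, max(23.57, 0) = 23.57
Node uu (S = 54.45): continuation = 1/1.07·[0.9250·0.0000 + 0.0750·0.8850] = 0.0620; exercise value = 0.0000 ≤ continuation, so V_uu = 0.0620
Node ud (S = 34.65): continuation = 1/1.07·[0.9250·0.8850 + 0.0750·14.7450] = 1.7986; exercise value = 4.3500 > continuation, so V_ud = 4.3500 (exercise)
Node dd (S = 22.05): continuation = 1/1.07·[0.9250·14.7450 + 0.0750·23.5650] = 14.3986; exercise value = 16.9500 > continuation, so V_dd = 16.9500 (exercise)
Node u (S = 49.5): continuation = 1/1.07·[0.9250·0.0620 + 0.0750·4.3500] = 0.3585; exercise value = 0.0000 ≤ continuation, so V_u = 0.3585
Node d (S = 31.5): continuation = 1/1.07·[0.9250·4.3500 + 0.0750·16.9500] = 4.9486; exercise value = 7.5000 > continuation, so V_d = 7.5000 (exercise)
Node 0 (S = 45): continuation = 1/1.07·[0.9250·0.3585 + 0.0750·7.5000] = 0.8356; exercise value = 0.0000 ≤ continuation, so V_0 = 0.8356

$0.84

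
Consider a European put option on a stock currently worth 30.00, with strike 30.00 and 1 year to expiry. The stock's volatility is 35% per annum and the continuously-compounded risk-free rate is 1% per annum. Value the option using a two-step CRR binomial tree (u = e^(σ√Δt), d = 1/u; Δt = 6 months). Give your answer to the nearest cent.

3.53

CRR parameters: u = e^(σ√Δt) = e^(0.35·√0.5) = 1.2808, d = 1/u = 0.7808
Per-period rate: rΔt = 0.01·0.5 = 0.005, so R = e^0.005 = 1.0050
Risk-neutral probability p = (e^0.005 − 0.7808)/(1.2808 − 0.7808) = 0.2243/0.5000 = 0.4485
Terminal stock prices: S_uu = 49.21, S_ud = 30, S_dd = 18.29
Terminal payoffs (K − S): max(-19.21, 0) = 0, max(0, 0) = 0, max(11.71, 0) = 11.71
Node u (S = 38.42): V_u = e^(−0.005)·[0.4485·0.0000 + 0.5515·0.0000] = 0.0000
Node d (S = 23.42): V_d = e^(−0.005)·[0.4485·0.0000 + 0.5515·11.7124] = 6.4276
Node 0 (S = 30): V_0 = e^(−0.005)·[0.4485·0.0000 + 0.5515·6.4276] = 3.5273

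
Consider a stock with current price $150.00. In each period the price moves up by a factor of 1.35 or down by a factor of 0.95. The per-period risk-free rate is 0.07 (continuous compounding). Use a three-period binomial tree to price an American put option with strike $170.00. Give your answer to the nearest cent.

$20.00

Risk-neutral probability p = (e^0.07 − 0.95)/(1.35 − 0.95) = 0.1225/0.4000 = 0.3063
Terminal stock prices: S_uuu = 369.1, S_uud = 259.7, S_udd = 182.8, S_ddd = 128.6
Terminal payoffs (K − S): max(-199.1, 0) = 0, max(-89.71, 0) = 0, max(-12.76, 0) = 0, max(41.39, 0) = 41.39
Node uu (S = 273.4): continuation = e^(−0.07)·[0.3063·0.0000 + 0.6937·0.0000] = 0.0000; exercise value = 0.0000 ≤ continuation, so V_uu = 0.0000
Node ud (S = 192.4): continuation = e^(−0.07)·[0.3063·0.0000 + 0.6937·0.0000] = 0.0000; exercise value = 0.0000 ≤ continuation, so V_ud = 0.0000
Node dd (S = 135.4): continuation = e^(−0.07)·[0.3063·0.0000 + 0.6937·41.3938] = 26.7747; exercise value = 34.6250 > continuation, so V_dd = 34.6250 (exercise)
Node u (S = 202.5): continuation = e^(−0.07)·[0.3063·0.0000 + 0.6937·0.0000] = 0.0000; exercise value = 0.0000 ≤ continuation, so V_u = 0.0000
Node d (S = 142.5): continuation = e^(−0.07)·[0.3063·0.0000 + 0.6937·34.6250] = 22.3965; exercise value = 27.5000 > continuation, so V_d = 27.5000 (exercise)
Node 0 (S = 150): continuation = e^(−0.07)·[0.3063·0.0000 + 0.6937·27.5000] = 17.7878; exercise value = 20.0000 > continuation, so V_0 = 20.0000 (exercise)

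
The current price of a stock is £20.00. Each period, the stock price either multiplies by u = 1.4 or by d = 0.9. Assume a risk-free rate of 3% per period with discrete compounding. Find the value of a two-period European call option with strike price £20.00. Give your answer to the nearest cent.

Risk-neutral probability p = (1 + 0.03 − 0.9)/(1.4 − 0.9) = 0.1300/0.5000 = 0.2600
Terminal stock prices: S_uu = 39.2, S_ud = 25.2, S_dd = 16.2
Terminal payoffs (S − K): max(19.2, 0) = 19.2, max(5.2, 0) = 5.2, max(-3.8, 0) = 0
Node u (S = 28): V_u = 1/1.03·[0.2600·19.2000 + 0.7400·5.2000] = 8.5825
Node d (S = 18): V_d = 1/1.03·[0.2600·5.2000 + 0.7400·0.0000] = 1.3126
Node 0 (S = 20): V_0 = 1/1.03·[0.2600·8.5825 + 0.7400·1.3126] = 3.1095

£3.11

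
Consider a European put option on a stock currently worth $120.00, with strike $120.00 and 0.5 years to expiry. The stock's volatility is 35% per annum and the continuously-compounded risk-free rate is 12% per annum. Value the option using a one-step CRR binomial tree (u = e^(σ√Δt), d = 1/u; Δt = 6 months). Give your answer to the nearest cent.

$10.85

CRR parameters: u = e^(σ√Δt) = e^(0.35·√0.5) = 1.2808, d = 1/u = 0.7808
Per-period rate: rΔt = 0.12·0.5 = 0.06, so R = e^0.06 = 1.0618
Risk-neutral probability p = (e^0.06 − 0.7808)/(1.2808 − 0.7808) = 0.2811/0.5000 = 0.5621
Terminal stock prices: S_u = 153.7, S_d = 93.69
Terminal payoffs (K − S): max(-33.7, 0) = 0, max(26.31, 0) = 26.31
Node 0 (S = 120): V_0 = e^(−0.06)·[0.5621·0.0000 + 0.4379·26.3088] = 10.8496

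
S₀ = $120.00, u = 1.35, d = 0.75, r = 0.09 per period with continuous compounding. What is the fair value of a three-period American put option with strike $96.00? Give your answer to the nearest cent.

Risk-neutral probability p = (e^0.09 − 0.75)/(1.35 − 0.75) = 0.3442/0.6000 = 0.5736
Terminal stock prices: S_uuu = 295.2, S_uud = 164, S_udd = 91.12, S_ddd = 50.62
Terminal payoffs (K − S): max(-199.2, 0) = 0, max(-68.03, 0) = 0, max(4.875, 0) = 4.875, max(45.38, 0) = 45.38
Node uu (S = 218.7): continuation = e^(−0.09)·[0.5736·0.0000 + 0.4264·0.0000] = 0.0000; exercise value = 0.0000 ≤ continuation, so V_uu = 0.0000
Node ud (S = 121.5): continuation = e^(−0.09)·[0.5736·0.0000 + 0.4264·4.8750] = 1.8997; exercise value = 0.0000 ≤ continuation, so V_ud = 1.8997
Node dd (S = 67.5): continuation = e^(−0.09)·[0.5736·4.8750 + 0.4264·45.3750] = 20.2374; exercise value = 28.5000 > continuation, so V_dd = 28.5000 (exercise)
Node u (S = 162): continuation = e^(−0.09)·[0.5736·0.0000 + 0.4264·1.8997] = 0.7403; exercise value = 0.0000 ≤ continuation, so V_u = 0.7403
Node d (S = 90): continuation = e^(−0.09)·[0.5736·1.8997 + 0.4264·28.5000] = 12.1018; exercise value = 6.0000 ≤ continuation, so V_d = 12.1018
Node 0 (S = 120): continuation = e^(−0.09)·[0.5736·0.7403 + 0.4264·12.1018] = 5.1039; exercise value = 0.0000 ≤ continuation, so V_0 = 5.1039

$5.10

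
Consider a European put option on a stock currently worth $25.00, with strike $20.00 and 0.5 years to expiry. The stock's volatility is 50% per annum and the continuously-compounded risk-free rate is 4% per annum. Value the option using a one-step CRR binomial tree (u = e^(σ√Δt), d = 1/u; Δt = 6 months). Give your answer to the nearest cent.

$1.34

CRR parameters: u = e^(σ√Δt) = e^(0.5·√0.5) = 1.4241, d = 1/u = 0.7022
Per-period rate: rΔt = 0.04·0.5 = 0.02, so R = e^0.02 = 1.0202
Risk-neutral probability p = (e^0.02 − 0.7022)/(1.4241 − 0.7022) = 0.3180/0.7219 = 0.4405
Terminal stock prices: S_u = 35.6, S_d = 17.55
Terminal payoffs (K − S): max(-15.6, 0) = 0, max(2.445, 0) = 2.445
Node 0 (S = 25): V_0 = e^(−0.02)·[0.4405·0.0000 + 0.5595·2.4453] = 1.3410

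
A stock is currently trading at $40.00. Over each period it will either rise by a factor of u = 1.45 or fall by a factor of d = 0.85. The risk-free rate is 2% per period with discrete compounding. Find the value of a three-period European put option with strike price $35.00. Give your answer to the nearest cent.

$3.62

Risk-neutral probability p = (1 + 0.02 − 0.85)/(1.45 − 0.85) = 0.1700/0.6000 = 0.2833
Terminal stock prices: S_uuu = 121.9, S_uud = 71.48, S_udd = 41.9, S_ddd = 24.56
Terminal payoffs (K − S): max(-86.94, 0) = 0, max(-36.48, 0) = 0, max(-6.905, 0) = 0, max(10.44, 0) = 10.44
Node uu (S = 84.1): V_uu = 1/1.02·[0.2833·0.0000 + 0.7167·0.0000] = 0.0000
Node ud (S = 49.3): V_ud = 1/1.02·[0.2833·0.0000 + 0.7167·0.0000] = 0.0000
Node dd (S = 28.9): V_dd = 1/1.02·[0.2833·0.0000 + 0.7167·10.4350] = 7.3318
Node u (S = 58): V_u = 1/1.02·[0.2833·0.0000 + 0.7167·0.0000] = 0.0000
Node d (S = 34): V_d = 1/1.02·[0.2833·0.0000 + 0.7167·7.3318] = 5.1514
Node 0 (S = 40): V_0 = 1/1.02·[0.2833·0.0000 + 0.7167·5.1514] = 3.6195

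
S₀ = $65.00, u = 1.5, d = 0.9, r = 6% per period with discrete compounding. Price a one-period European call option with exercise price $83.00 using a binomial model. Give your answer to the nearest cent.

$3.65

Risk-neutral probability p = (1 + 0.06 − 0.9)/(1.5 − 0.9) = 0.1600/0.6000 = 0.2667
Terminal stock prices: S_u = 97.5, S_d = 58.5
Terminal payoffs (S − K): max(14.5, 0) = 14.5, max(-24.5, 0) = 0
Node 0 (S = 65): V_0 = 1/1.06·[0.2667·14.5000 + 0.7333·0.0000] = 3.6478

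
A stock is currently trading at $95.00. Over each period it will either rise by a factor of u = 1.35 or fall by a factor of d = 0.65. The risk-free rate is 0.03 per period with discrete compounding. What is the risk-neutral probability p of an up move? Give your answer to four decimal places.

p = 0.5429

Risk-neutral probability p = (1 + 0.03 − 0.65)/(1.35 − 0.65) = 0.3800/0.7000 = 0.5429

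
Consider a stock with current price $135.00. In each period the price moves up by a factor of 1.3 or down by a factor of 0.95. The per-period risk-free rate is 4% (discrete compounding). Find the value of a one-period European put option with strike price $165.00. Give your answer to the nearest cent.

$26.25

Risk-neutral probability p = (1 + 0.04 − 0.95)/(1.3 − 0.95) = 0.0900/0.3500 = 0.2571
Terminal stock prices: S_u = 175.5, S_d = 128.2
Terminal payoffs (K − S): max(-10.5, 0) = 0, max(36.75, 0) = 36.75
Node 0 (S = 135): V_0 = 1/1.04·[0.2571·0.0000 + 0.7429·36.7500] = 26.2500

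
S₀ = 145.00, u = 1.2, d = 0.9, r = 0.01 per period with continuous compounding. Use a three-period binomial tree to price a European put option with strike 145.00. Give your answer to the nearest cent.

Risk-neutral probability p = (e^0.01 − 0.9)/(1.2 − 0.9) = 0.1101/0.3000 = 0.3668
Terminal stock prices: S_uuu = 250.6, S_uud = 187.9, S_udd = 140.9, S_ddd = 105.7
Terminal payoffs (K − S): max(-105.6, 0) = 0, max(-42.92, 0) = 0, max(4.06, 0) = 4.06, max(39.29, 0) = 39.29
Node uu (S = 208.8): V_uu = e^(−0.01)·[0.3668·0.0000 + 0.6332·0.0000] = 0.0000
Node ud (S = 156.6): V_ud = e^(−0.01)·[0.3668·0.0000 + 0.6332·4.0600] = 2.5451
Node dd (S = 117.5): V_dd = e^(−0.01)·[0.3668·4.0600 + 0.6332·39.2950] = 26.1072
Node u (S = 174): V_u = e^(−0.01)·[0.3668·0.0000 + 0.6332·2.5451] = 1.5954
Node d (S = 130.5): V_d = e^(−0.01)·[0.3668·2.5451 + 0.6332·26.1072] = 17.2901
Node 0 (S = 145): V_0 = e^(−0.01)·[0.3668·1.5954 + 0.6332·17.2901] = 11.4180

11.42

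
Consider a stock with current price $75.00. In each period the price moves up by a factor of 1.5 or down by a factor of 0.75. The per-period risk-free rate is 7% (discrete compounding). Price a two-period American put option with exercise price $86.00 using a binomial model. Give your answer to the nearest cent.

$16.29

Risk-neutral probability p = (1 + 0.07 − 0.75)/(1.5 − 0.75) = 0.3200/0.7500 = 0.4267
Terminal stock prices: S_uu = 168.8, S_ud = 84.38, S_dd = 42.19
Terminal payoffs (K − S): max(-82.75, 0) = 0, max(1.625, 0) = 1.625, max(43.81, 0) = 43.81
Node u (S = 112.5): continuation = 1/1.07·[0.4267·0.0000 + 0.5733·1.6250] = 0.8707; exercise value = 0.0000 ≤ continuation, so V_u = 0.8707
Node d (S = 56.25): continuation = 1/1.07·[0.4267·1.6250 + 0.5733·43.8125] = 24.1238; exercise value = 29.7500 > continuation, so V_d = 29.7500 (exercise)
Node 0 (S = 75): continuation = 1/1.07·[0.4267·0.8707 + 0.5733·29.7500] = 16.2880; exercise value = 11.0000 ≤ continuation, so V_0 = 16.2880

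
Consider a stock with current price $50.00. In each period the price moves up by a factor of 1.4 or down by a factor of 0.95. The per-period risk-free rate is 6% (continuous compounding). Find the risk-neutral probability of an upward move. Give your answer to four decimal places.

p = 0.2485

Risk-neutral probability p = (e^0.06 − 0.95)/(1.4 − 0.95) = 0.1118/0.4500 = 0.2485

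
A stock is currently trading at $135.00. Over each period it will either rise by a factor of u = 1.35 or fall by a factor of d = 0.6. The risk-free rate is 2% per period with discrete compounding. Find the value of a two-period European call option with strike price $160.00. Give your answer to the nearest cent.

$25.93

Risk-neutral probability p = (1 + 0.02 − 0.6)/(1.35 − 0.6) = 0.4200/0.7500 = 0.5600
Terminal stock prices: S_uu = 246, S_ud = 109.3, S_dd = 48.6
Terminal payoffs (S − K): max(86.04, 0) = 86.04, max(-50.65, 0) = 0, max(-111.4, 0) = 0
Node u (S = 182.2): V_u = 1/1.02·[0.5600·86.0375 + 0.4400·0.0000] = 47.2363
Node d (S = 81): V_d = 1/1.02·[0.5600·0.0000 + 0.4400·0.0000] = 0.0000
Node 0 (S = 135): V_0 = 1/1.02·[0.5600·47.2363 + 0.4400·0.0000] = 25.9336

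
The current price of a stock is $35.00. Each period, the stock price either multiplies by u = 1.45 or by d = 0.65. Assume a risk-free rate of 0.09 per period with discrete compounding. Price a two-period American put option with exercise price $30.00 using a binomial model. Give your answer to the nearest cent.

Risk-neutral probability p = (1 + 0.09 − 0.65)/(1.45 − 0.65) = 0.4400/0.8000 = 0.5500
Terminal stock prices: S_uu = 73.59, S_ud = 32.99, S_dd = 14.79
Terminal payoffs (K − S): max(-43.59, 0) = 0, max(-2.988, 0) = 0, max(15.21, 0) = 15.21
Node u (S = 50.75): continuation = 1/1.09·[0.5500·0.0000 + 0.4500·0.0000] = 0.0000; exercise value = 0.0000 ≤ continuation, so V_u = 0.0000
Node d (S = 22.75): continuation = 1/1.09·[0.5500·0.0000 + 0.4500·15.2125] = 6.2804; exercise value = 7.2500 > continuation, so V_d = 7.2500 (exercise)
Node 0 (S = 35): continuation = 1/1.09·[0.5500·0.0000 + 0.4500·7.2500] = 2.9931; exercise value = 0.0000 ≤ continuation, so V_0 = 2.9931

$2.99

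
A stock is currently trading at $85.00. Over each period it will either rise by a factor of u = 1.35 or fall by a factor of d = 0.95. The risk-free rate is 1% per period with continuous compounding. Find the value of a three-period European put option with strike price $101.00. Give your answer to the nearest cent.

Risk-neutral probability p = (e^0.01 − 0.95)/(1.35 − 0.95) = 0.0601/0.4000 = 0.1501
Terminal stock prices: S_uuu = 209.1, S_uud = 147.2, S_udd = 103.6, S_ddd = 72.88
Terminal payoffs (K − S): max(-108.1, 0) = 0, max(-46.17, 0) = 0, max(-2.562, 0) = 0, max(28.12, 0) = 28.12
Node uu (S = 154.9): V_uu = e^(−0.01)·[0.1501·0.0000 + 0.8499·0.0000] = 0.0000
Node ud (S = 109): V_ud = e^(−0.01)·[0.1501·0.0000 + 0.8499·0.0000] = 0.0000
Node dd (S = 76.71): V_dd = e^(−0.01)·[0.1501·0.0000 + 0.8499·28.1231] = 23.6633
Node u (S = 114.8): V_u = e^(−0.01)·[0.1501·0.0000 + 0.8499·0.0000] = 0.0000
Node d (S = 80.75): V_d = e^(−0.01)·[0.1501·0.0000 + 0.8499·23.6633] = 19.9107
Node 0 (S = 85): V_0 = e^(−0.01)·[0.1501·0.0000 + 0.8499·19.9107] = 16.7533

$16.75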